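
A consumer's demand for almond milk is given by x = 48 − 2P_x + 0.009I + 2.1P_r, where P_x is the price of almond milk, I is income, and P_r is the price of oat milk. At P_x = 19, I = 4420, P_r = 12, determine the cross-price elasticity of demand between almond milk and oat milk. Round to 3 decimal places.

Substituting, x = 48 − 2(19) + 0.009(4420) + 2.1(12) = 48 − 38 + 39.78 + 25.2 = 74.98.
∂x/∂P_r = +2.1, so E_xy = 2.1·(12/74.98) ≈ 0.336.
E_xy > 0: the goods are substitutes.

0.336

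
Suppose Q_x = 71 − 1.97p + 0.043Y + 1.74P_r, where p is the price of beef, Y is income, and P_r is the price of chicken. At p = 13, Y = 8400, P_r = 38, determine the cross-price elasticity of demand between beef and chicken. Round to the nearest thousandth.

Substituting, Q_x = 71 − 1.97(13) + 0.043(8400) + 1.74(38) = 71 − 25.61 + 361.2 + 66.12 = 472.71.
∂Q_x/∂P_r = +1.74, so E_xy = 1.74·(38/472.71) ≈ 0.140.
E_xy > 0: the goods are substitutes.

0.140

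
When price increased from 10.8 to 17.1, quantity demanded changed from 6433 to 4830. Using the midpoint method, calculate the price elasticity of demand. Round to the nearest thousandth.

%ΔQ = (4830 − 6433)/[(6433 + 4830)/2] = -1603/5631.5 ≈ -0.2846.
%Δp = (17.1 − 10.8)/[(10.8 + 17.1)/2] = 6.3/13.95 ≈ 0.4516.
Arc elasticity E = %ΔQ/%Δp ≈ -0.2846/0.4516 ≈ -0.630.
|E| < 1: demand is inelastic over this range.

-0.630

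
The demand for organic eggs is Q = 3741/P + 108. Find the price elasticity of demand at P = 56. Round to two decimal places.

-0.38

At P = 56, Q = 174.8036.
dQ/dP = −3741/P² = −1.1929.
Point elasticity E = (dQ/dP)·(P/Q) = -1.1929 × 56/174.8036 ≈ -0.38.
|E| < 1, so demand is inelastic at this price.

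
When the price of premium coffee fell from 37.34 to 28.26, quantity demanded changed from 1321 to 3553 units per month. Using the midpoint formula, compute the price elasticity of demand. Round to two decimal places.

%Δq = (3553 − 1321)/[(1321 + 3553)/2] = 2232/2437 ≈ 0.9159.
%Δp = (28.26 − 37.34)/[(37.34 + 28.26)/2] = -9.08/32.8 ≈ -0.2768.
Arc elasticity E = %Δq/%Δp ≈ 0.9159/-0.2768 ≈ -3.31.
|E| > 1: demand is elastic over this range.

-3.31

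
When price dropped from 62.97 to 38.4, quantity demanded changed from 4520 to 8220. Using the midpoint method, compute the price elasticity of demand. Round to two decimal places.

%ΔQ = (8220 − 4520)/[(4520 + 8220)/2] = 3700/6370 ≈ 0.5808.
%ΔP = (38.4 − 62.97)/[(62.97 + 38.4)/2] = -24.57/50.685 ≈ -0.4848.
Arc elasticity E = %ΔQ/%ΔP ≈ 0.5808/-0.4848 ≈ -1.20.
|E| > 1: demand is elastic over this range.

-1.20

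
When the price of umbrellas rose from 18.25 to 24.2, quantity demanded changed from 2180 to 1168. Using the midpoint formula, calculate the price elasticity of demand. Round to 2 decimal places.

-2.16

%Δq = (1168 − 2180)/[(2180 + 1168)/2] = -1012/1674 ≈ -0.6045.
%ΔP = (24.2 − 18.25)/[(18.25 + 24.2)/2] = 5.95/21.225 ≈ 0.2803.
Arc elasticity E = %Δq/%ΔP ≈ -0.6045/0.2803 ≈ -2.16.
|E| > 1: demand is elastic over this range.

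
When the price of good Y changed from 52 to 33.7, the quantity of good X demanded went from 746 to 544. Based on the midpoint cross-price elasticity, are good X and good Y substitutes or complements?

%ΔQ_x = (544 − 746)/[(746+544)/2] = -202/645 ≈ -0.3132.
%ΔP_y = (33.7 − 52)/[(52+33.7)/2] ≈ -0.4271.
E_xy = -0.3132/-0.4271 ≈ 0.733.
E_xy > 0, so the goods are substitutes.

substitutes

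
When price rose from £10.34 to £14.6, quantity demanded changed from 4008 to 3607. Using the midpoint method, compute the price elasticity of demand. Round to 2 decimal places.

-0.31

%ΔQ = (3607 − 4008)/[(4008 + 3607)/2] = -401/3807.5 ≈ -0.1053.
%ΔP = (14.6 − 10.34)/[(10.34 + 14.6)/2] = 4.26/12.47 ≈ 0.3416.
Arc elasticity E = %ΔQ/%ΔP ≈ -0.1053/0.3416 ≈ -0.31.
|E| < 1: demand is inelastic over this range.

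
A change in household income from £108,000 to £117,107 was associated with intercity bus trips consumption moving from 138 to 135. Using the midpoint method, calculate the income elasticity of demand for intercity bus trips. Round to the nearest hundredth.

%ΔQ = (135 − 138)/[(138+135)/2] = -3/136.5 ≈ -0.0220.
%ΔI = (117,107 − 108,000)/[(108,000+117,107)/2] = 9107/112553.5 ≈ 0.0809.
E_I = %ΔQ/%ΔI ≈ -0.27.
E_I < 0: inferior good.

-0.27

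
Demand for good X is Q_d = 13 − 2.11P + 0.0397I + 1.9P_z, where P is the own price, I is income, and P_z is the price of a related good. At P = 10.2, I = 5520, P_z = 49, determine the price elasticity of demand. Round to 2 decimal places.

-0.07

Q_d = 13 − 2.11(10.2) + 0.0397(5520) + 1.9(49) = 13 − 21.522 + 219.144 + 93.1 = 303.722.
∂Q_d/∂P = −2.11, so E_p = (−2.11)·(10.2/303.722) ≈ -0.07.
|E_p| < 1: demand is inelastic.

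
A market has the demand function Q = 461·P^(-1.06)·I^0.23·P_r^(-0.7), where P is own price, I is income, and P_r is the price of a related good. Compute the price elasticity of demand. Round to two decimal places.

For a Cobb–Douglas (constant-elasticity) form Q = A·P^α·…, the elasticity with respect to P equals the exponent α at every point.
Here the exponent on P is -1.06, so the price elasticity of demand is -1.06.

-1.06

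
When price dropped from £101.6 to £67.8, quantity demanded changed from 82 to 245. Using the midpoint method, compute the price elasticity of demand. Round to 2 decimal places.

%ΔQ = (245 − 82)/[(82 + 245)/2] = 163/163.5 ≈ 0.9969.
%Δp = (67.8 − 101.6)/[(101.6 + 67.8)/2] = -33.8/84.7 ≈ -0.3991.
Arc elasticity E = %ΔQ/%Δp ≈ 0.9969/-0.3991 ≈ -2.50.
|E| > 1: demand is elastic over this range.

-2.50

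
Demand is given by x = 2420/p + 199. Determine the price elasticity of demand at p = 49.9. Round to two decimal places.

At p = 49.9, x = 247.497.
dx/dp = −2420/p² = −0.9719.
Point elasticity E = (dx/dp)·(p/x) = -0.9719 × 49.9/247.497 ≈ -0.20.
|E| < 1, so demand is inelastic at this price.

-0.20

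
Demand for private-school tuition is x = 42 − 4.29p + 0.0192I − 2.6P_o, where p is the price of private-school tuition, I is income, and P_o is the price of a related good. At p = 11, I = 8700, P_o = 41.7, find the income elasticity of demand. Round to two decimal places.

3.13

First evaluate x: 42 − 4.29(11) + 0.0192(8700) − 2.6(41.7) = 42 − 47.19 + 167.04 − 108.42 = 53.43.
∂x/∂I = +0.0192, so E_I = 0.0192·(8700/53.43) ≈ 3.13.
E_I > 1: normal good (luxury).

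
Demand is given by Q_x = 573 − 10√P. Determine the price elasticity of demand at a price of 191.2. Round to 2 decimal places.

-0.16

At P = 191.2, Q_x = 434.7249.
dQ_x/dP = −10/(2√P) = −10/(2·13.8275).
Point elasticity E = (dQ_x/dP)·(P/Q_x) = -0.3616 × 191.2/434.7249 ≈ -0.16.
|E| < 1, so demand is inelastic at this price.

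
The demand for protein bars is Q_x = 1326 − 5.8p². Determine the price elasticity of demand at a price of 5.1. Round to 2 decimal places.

At p = 5.1, Q_x = 1175.142.
dQ_x/dp = −2·5.8·p = −59.16.
Point elasticity E = (dQ_x/dp)·(p/Q_x) = -59.16 × 5.1/1175.142 ≈ -0.26.
|E| < 1, so demand is inelastic at this price.

-0.26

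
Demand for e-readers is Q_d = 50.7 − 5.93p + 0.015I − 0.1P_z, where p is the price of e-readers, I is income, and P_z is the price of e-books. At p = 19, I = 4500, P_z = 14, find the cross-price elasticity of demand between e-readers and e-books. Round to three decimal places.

-0.339

Q_d = 50.7 − 5.93(19) + 0.015(4500) − 0.1(14) = 50.7 − 112.67 + 67.5 − 1.4 = 4.13.
∂Q_d/∂P_z = −0.1, so E_xy = -0.1·(14/4.13) ≈ -0.339.
E_xy < 0: the goods are complements.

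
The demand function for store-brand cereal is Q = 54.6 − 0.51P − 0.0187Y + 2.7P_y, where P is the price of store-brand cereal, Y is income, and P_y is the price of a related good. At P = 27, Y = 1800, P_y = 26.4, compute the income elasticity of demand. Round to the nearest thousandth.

Q = 54.6 − 0.51(27) − 0.0187(1800) + 2.7(26.4) = 54.6 − 13.77 − 33.66 + 71.28 = 78.45.
∂Q/∂Y = −0.0187, so E_I = -0.0187·(1800/78.45) ≈ -0.429.
E_I < 0: inferior good.

-0.429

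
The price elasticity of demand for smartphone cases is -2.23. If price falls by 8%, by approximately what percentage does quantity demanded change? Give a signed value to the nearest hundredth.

17.84

%ΔQ ≈ E × %ΔP = (-2.23) × (-8%) = 17.84%.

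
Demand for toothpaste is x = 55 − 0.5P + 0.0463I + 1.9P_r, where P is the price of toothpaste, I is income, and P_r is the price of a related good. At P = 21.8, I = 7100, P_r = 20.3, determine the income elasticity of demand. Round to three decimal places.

First evaluate x: 55 − 0.5(21.8) + 0.0463(7100) + 1.9(20.3) = 55 − 10.9 + 328.73 + 38.57 = 411.4.
∂x/∂I = +0.0463, so E_I = 0.0463·(7100/411.4) ≈ 0.799.
E_I ∈ (0,1): normal good (necessity).

0.799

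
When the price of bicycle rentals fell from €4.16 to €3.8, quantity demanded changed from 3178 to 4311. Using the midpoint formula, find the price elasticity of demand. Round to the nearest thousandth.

%ΔQ = (4311 − 3178)/[(3178 + 4311)/2] = 1133/3744.5 ≈ 0.3026.
%ΔP = (3.8 − 4.16)/[(4.16 + 3.8)/2] = -0.36/3.98 ≈ -0.0905.
Arc elasticity E = %ΔQ/%ΔP ≈ 0.3026/-0.0905 ≈ -3.345.
|E| > 1: demand is elastic over this range.

-3.345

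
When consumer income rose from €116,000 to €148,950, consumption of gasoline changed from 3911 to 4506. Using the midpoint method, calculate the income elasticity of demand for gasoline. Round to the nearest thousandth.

0.568

%ΔQ = (4506 − 3911)/[(3911+4506)/2] = 595/4208.5 ≈ 0.1414.
%ΔM = (148,950 − 116,000)/[(116,000+148,950)/2] = 32950/132475 ≈ 0.2487.
E_I = %ΔQ/%ΔM ≈ 0.568.
E_I ∈ (0,1): normal good (necessity).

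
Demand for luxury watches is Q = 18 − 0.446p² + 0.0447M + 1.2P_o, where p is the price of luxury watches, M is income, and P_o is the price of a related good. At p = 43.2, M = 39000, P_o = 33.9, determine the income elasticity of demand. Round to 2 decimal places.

First evaluate Q: 18 − 0.446(43.2)² + 0.0447(39000) + 1.2(33.9) = 18 − 832.343 + 1743.3 + 40.68 = 969.637.
∂Q/∂M = +0.0447, so E_I = 0.0447·(39000/969.637) ≈ 1.80.
E_I > 1: normal good (luxury).

1.80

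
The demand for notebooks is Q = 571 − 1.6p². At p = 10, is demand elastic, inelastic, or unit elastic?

inelastic

At p = 10, Q = 411.
dQ/dp = −2·1.6·p = −32.
Point elasticity E = (dQ/dp)·(p/Q) = -32 × 10/411 ≈ -0.779.
|E| ≈ 0.779 < 1, so demand is inelastic.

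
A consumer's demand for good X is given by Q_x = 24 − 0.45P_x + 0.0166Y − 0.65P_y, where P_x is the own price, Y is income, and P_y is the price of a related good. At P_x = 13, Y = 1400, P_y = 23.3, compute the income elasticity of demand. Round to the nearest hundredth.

Evaluating quantity at (P_x, Y, P_y) gives Q_x = 24 − 0.45(13) + 0.0166(1400) − 0.65(23.3) = 24 − 5.85 + 23.24 − 15.145 = 26.245.
∂Q_x/∂Y = +0.0166, so E_I = 0.0166·(1400/26.245) ≈ 0.89.
E_I ∈ (0,1): normal good (necessity).

0.89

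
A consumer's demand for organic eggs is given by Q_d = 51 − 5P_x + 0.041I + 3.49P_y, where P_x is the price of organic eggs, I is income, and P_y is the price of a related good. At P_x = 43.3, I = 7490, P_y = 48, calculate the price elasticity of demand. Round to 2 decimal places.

Substituting, Q_d = 51 − 5(43.3) + 0.041(7490) + 3.49(48) = 51 − 216.5 + 307.09 + 167.52 = 309.11.
∂Q_d/∂P_x = −5, so E_p = (−5)·(43.3/309.11) ≈ -0.70.
|E_p| < 1: demand is inelastic.

-0.70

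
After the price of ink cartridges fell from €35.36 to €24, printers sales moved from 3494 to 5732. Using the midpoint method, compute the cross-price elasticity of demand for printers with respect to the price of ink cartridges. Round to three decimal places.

%ΔQ_x = (5732 − 3494)/[(3494+5732)/2] = 2238/4613 ≈ 0.4852.
%ΔP_y = (24 − 35.36)/[(35.36+24)/2] ≈ -0.3827.
E_xy = 0.4852/-0.3827 ≈ -1.268.
E_xy < 0, so printers and ink cartridges are complements.

-1.268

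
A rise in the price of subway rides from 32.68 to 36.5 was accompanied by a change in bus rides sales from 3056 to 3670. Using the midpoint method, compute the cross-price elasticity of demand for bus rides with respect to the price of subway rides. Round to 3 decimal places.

%ΔQ_x = (3670 − 3056)/[(3056+3670)/2] = 614/3363 ≈ 0.1826.
%ΔP_y = (36.5 − 32.68)/[(32.68+36.5)/2] ≈ 0.1104.
E_xy = 0.1826/0.1104 ≈ 1.653.
E_xy > 0, so bus rides and subway rides are substitutes.

1.653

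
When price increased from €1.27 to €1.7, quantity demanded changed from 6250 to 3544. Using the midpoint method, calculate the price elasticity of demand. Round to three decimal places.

-1.908

%Δq = (3544 − 6250)/[(6250 + 3544)/2] = -2706/4897 ≈ -0.5526.
%ΔP = (1.7 − 1.27)/[(1.27 + 1.7)/2] = 0.43/1.485 ≈ 0.2896.
Arc elasticity E = %Δq/%ΔP ≈ -0.5526/0.2896 ≈ -1.908.
|E| > 1: demand is elastic over this range.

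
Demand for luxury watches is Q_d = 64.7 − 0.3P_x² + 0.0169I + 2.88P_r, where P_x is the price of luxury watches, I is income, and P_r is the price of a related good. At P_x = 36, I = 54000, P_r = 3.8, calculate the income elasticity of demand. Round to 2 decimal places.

1.52

At the given point, Q_d = 64.7 − 0.3(36)² + 0.0169(54000) + 2.88(3.8) = 64.7 − 388.8 + 912.6 + 10.944 = 599.444.
∂Q_d/∂I = +0.0169, so E_I = 0.0169·(54000/599.444) ≈ 1.52.
E_I > 1: normal good (luxury).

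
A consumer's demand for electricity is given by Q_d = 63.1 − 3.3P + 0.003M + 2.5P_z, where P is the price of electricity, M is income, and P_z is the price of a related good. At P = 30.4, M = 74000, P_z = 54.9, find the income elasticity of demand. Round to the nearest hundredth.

0.69

Evaluating quantity at (P, M, P_z) gives Q_d = 63.1 − 3.3(30.4) + 0.003(74000) + 2.5(54.9) = 63.1 − 100.32 + 222 + 137.25 = 322.03.
∂Q_d/∂M = +0.003, so E_I = 0.003·(74000/322.03) ≈ 0.69.
E_I ∈ (0,1): normal good (necessity).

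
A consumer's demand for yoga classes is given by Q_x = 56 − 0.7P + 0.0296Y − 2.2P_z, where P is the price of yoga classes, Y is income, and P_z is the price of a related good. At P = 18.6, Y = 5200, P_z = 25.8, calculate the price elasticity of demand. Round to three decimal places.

-0.093

Evaluating quantity at (P, Y, P_z) gives Q_x = 56 − 0.7(18.6) + 0.0296(5200) − 2.2(25.8) = 56 − 13.02 + 153.92 − 56.76 = 140.14.
∂Q_x/∂P = −0.7, so E_p = (−0.7)·(18.6/140.14) ≈ -0.093.
|E_p| < 1: demand is inelastic.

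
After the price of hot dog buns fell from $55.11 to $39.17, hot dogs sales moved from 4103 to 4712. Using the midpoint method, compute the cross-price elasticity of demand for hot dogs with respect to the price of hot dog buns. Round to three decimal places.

%ΔQ_x = (4712 − 4103)/[(4103+4712)/2] = 609/4407.5 ≈ 0.1382.
%ΔP_y = (39.17 − 55.11)/[(55.11+39.17)/2] ≈ -0.3381.
E_xy = 0.1382/-0.3381 ≈ -0.409.
E_xy < 0, so hot dogs and hot dog buns are complements.

-0.409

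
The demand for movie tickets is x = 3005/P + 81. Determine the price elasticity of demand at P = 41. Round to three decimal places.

At P = 41, x = 154.2927.
dx/dP = −3005/P² = −1.7876.
Point elasticity E = (dx/dP)·(P/x) = -1.7876 × 41/154.2927 ≈ -0.475.
|E| < 1, so demand is inelastic at this price.

-0.475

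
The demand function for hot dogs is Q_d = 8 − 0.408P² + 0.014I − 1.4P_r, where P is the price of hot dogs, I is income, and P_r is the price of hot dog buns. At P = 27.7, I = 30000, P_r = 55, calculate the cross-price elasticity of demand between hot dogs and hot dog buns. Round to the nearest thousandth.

-2.029

Substituting, Q_d = 8 − 0.408(27.7)² + 0.014(30000) − 1.4(55) = 8 − 313.0543 + 420 − 77 = 37.9457.
∂Q_d/∂P_r = −1.4, so E_xy = -1.4·(55/37.9457) ≈ -2.029.
E_xy < 0: the goods are complements.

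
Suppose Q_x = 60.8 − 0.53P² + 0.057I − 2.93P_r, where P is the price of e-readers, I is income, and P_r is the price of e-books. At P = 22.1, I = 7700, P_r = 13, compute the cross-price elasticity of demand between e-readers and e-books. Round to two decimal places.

-0.19

At the given point, Q_x = 60.8 − 0.53(22.1)² + 0.057(7700) − 2.93(13) = 60.8 − 258.8573 + 438.9 − 38.09 = 202.7527.
∂Q_x/∂P_r = −2.93, so E_xy = -2.93·(13/202.7527) ≈ -0.19.
E_xy < 0: the goods are complements.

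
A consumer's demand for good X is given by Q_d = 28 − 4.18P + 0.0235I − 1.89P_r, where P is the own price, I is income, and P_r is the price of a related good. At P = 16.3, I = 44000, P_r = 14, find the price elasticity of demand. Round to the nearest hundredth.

Q_d = 28 − 4.18(16.3) + 0.0235(44000) − 1.89(14) = 28 − 68.134 + 1034 − 26.46 = 967.406.
∂Q_d/∂P = −4.18, so E_p = (−4.18)·(16.3/967.406) ≈ -0.07.
|E_p| < 1: demand is inelastic.

-0.07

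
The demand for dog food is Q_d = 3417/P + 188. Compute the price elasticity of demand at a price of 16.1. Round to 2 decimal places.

At P = 16.1, Q_d = 400.236.
dQ_d/dP = −3417/P² = −13.1824.
Point elasticity E = (dQ_d/dP)·(P/Q_d) = -13.1824 × 16.1/400.236 ≈ -0.53.
|E| < 1, so demand is inelastic at this price.

-0.53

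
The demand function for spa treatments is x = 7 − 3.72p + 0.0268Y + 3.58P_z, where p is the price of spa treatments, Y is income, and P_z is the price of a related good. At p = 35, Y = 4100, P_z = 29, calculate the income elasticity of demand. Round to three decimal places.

1.214

At the given point, x = 7 − 3.72(35) + 0.0268(4100) + 3.58(29) = 7 − 130.2 + 109.88 + 103.82 = 90.5.
∂x/∂Y = +0.0268, so E_I = 0.0268·(4100/90.5) ≈ 1.214.
E_I > 1: normal good (luxury).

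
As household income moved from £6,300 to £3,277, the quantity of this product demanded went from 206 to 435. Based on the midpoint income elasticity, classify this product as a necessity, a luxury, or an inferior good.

%ΔQ = (435 − 206)/[(206+435)/2] = 229/320.5 ≈ 0.7145.
%ΔY = (3,277 − 6,300)/[(6,300+3,277)/2] = -3023/4788.5 ≈ -0.6313.
E_I = %ΔQ/%ΔY ≈ -1.132.
E_I < 0: inferior good.

inferior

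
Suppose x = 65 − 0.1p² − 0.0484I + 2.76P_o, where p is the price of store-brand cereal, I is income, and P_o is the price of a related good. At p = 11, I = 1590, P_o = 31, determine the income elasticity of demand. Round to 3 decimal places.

-1.251

First evaluate x: 65 − 0.1(11)² − 0.0484(1590) + 2.76(31) = 65 − 12.1 − 76.956 + 85.56 = 61.504.
∂x/∂I = −0.0484, so E_I = -0.0484·(1590/61.504) ≈ -1.251.
E_I < 0: inferior good.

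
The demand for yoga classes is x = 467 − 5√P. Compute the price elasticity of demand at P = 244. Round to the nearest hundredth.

-0.10

At P = 244, x = 388.8975.
dx/dP = −5/(2√P) = −5/(2·15.6205).
Point elasticity E = (dx/dP)·(P/x) = -0.16 × 244/388.8975 ≈ -0.10.
|E| < 1, so demand is inelastic at this price.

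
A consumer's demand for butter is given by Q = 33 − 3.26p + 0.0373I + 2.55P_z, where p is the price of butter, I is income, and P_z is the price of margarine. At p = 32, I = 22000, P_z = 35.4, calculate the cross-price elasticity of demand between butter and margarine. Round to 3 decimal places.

Q = 33 − 3.26(32) + 0.0373(22000) + 2.55(35.4) = 33 − 104.32 + 820.6 + 90.27 = 839.55.
∂Q/∂P_z = +2.55, so E_xy = 2.55·(35.4/839.55) ≈ 0.108.
E_xy > 0: the goods are substitutes.

0.108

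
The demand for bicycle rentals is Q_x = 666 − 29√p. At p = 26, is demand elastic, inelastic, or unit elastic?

At p = 26, Q_x = 518.1284.
dQ_x/dp = −29/(2√p) = −29/(2·5.099).
Point elasticity E = (dQ_x/dp)·(p/Q_x) = -2.8437 × 26/518.1284 ≈ -0.143.
|E| ≈ 0.143 < 1, so demand is inelastic.

inelastic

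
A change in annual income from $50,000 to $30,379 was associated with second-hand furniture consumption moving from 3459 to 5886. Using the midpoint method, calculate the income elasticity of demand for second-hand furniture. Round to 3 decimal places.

-1.064

%ΔQ = (5886 − 3459)/[(3459+5886)/2] = 2427/4672.5 ≈ 0.5194.
%ΔI = (30,379 − 50,000)/[(50,000+30,379)/2] = -19621/40189.5 ≈ -0.4882.
E_I = %ΔQ/%ΔI ≈ -1.064.
E_I < 0: inferior good.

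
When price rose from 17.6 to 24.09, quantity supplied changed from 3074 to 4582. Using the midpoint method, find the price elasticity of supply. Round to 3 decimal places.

1.265

%Δq = (4582 − 3074)/[(3074 + 4582)/2] = 1508/3828 ≈ 0.3939.
%Δp = (24.09 − 17.6)/[(17.6 + 24.09)/2] = 6.49/20.845 ≈ 0.3113.
Arc elasticity E = %Δq/%Δp ≈ 0.3939/0.3113 ≈ 1.265.
|E| > 1: supply is elastic over this range.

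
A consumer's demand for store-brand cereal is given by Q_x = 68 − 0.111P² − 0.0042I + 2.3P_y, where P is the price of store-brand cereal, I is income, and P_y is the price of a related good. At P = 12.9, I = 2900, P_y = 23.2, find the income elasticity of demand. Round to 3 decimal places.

At the given point, Q_x = 68 − 0.111(12.9)² − 0.0042(2900) + 2.3(23.2) = 68 − 18.4715 − 12.18 + 53.36 = 90.7085.
∂Q_x/∂I = −0.0042, so E_I = -0.0042·(2900/90.7085) ≈ -0.134.
E_I < 0: inferior good.

-0.134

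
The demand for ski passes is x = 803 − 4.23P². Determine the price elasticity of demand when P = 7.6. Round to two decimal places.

At P = 7.6, x = 558.6752.
dx/dP = −2·4.23·P = −64.296.
Point elasticity E = (dx/dP)·(P/x) = -64.296 × 7.6/558.6752 ≈ -0.87.
|E| < 1, so demand is inelastic at this price.

-0.87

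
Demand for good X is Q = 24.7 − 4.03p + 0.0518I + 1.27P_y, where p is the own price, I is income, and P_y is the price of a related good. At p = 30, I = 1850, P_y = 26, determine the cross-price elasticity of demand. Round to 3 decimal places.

1.011

First evaluate Q: 24.7 − 4.03(30) + 0.0518(1850) + 1.27(26) = 24.7 − 120.9 + 95.83 + 33.02 = 32.65.
∂Q/∂P_y = +1.27, so E_xy = 1.27·(26/32.65) ≈ 1.011.
E_xy > 0: the goods are substitutes.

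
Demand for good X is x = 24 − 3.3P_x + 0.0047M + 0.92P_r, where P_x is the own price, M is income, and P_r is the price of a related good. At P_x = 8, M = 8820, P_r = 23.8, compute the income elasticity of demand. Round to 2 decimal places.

0.68

Substituting, x = 24 − 3.3(8) + 0.0047(8820) + 0.92(23.8) = 24 − 26.4 + 41.454 + 21.896 = 60.95.
∂x/∂M = +0.0047, so E_I = 0.0047·(8820/60.95) ≈ 0.68.
E_I ∈ (0,1): normal good (necessity).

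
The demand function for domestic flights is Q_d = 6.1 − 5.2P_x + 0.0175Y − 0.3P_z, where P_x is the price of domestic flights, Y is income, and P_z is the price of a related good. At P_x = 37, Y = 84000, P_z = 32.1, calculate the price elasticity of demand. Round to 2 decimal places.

-0.15

Evaluating quantity at (P_x, Y, P_z) gives Q_d = 6.1 − 5.2(37) + 0.0175(84000) − 0.3(32.1) = 6.1 − 192.4 + 1470 − 9.63 = 1274.07.
∂Q_d/∂P_x = −5.2, so E_p = (−5.2)·(37/1274.07) ≈ -0.15.
|E_p| < 1: demand is inelastic.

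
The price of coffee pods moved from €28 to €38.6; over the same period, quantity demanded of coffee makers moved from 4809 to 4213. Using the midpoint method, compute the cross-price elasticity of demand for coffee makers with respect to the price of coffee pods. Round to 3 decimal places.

%ΔQ_x = (4213 − 4809)/[(4809+4213)/2] = -596/4511 ≈ -0.1321.
%ΔP_y = (38.6 − 28)/[(28+38.6)/2] ≈ 0.3183.
E_xy = -0.1321/0.3183 ≈ -0.415.
E_xy < 0, so coffee makers and coffee pods are complements.

-0.415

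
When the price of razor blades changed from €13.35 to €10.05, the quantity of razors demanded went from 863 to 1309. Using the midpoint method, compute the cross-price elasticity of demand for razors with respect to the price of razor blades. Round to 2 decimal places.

%ΔQ_x = (1309 − 863)/[(863+1309)/2] = 446/1086 ≈ 0.4107.
%ΔP_y = (10.05 − 13.35)/[(13.35+10.05)/2] ≈ -0.2821.
E_xy = 0.4107/-0.2821 ≈ -1.46.
E_xy < 0, so razors and razor blades are complements.

-1.46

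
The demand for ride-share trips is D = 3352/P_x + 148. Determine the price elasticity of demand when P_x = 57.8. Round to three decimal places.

-0.282

At P_x = 57.8, D = 205.9931.
dD/dP_x = −3352/P_x² = −1.0033.
Point elasticity E = (dD/dP_x)·(P_x/D) = -1.0033 × 57.8/205.9931 ≈ -0.282.
|E| < 1, so demand is inelastic at this price.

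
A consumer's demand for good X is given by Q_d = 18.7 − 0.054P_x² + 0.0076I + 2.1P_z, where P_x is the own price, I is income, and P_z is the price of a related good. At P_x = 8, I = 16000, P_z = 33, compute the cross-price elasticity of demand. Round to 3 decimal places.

Substituting, Q_d = 18.7 − 0.054(8)² + 0.0076(16000) + 2.1(33) = 18.7 − 3.456 + 121.6 + 69.3 = 206.144.
∂Q_d/∂P_z = +2.1, so E_xy = 2.1·(33/206.144) ≈ 0.336.
E_xy > 0: the goods are substitutes.

0.336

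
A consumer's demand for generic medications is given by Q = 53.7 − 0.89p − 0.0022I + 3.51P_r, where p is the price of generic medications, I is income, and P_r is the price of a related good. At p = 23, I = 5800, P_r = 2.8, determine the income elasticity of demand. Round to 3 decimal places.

-0.421

Substituting, Q = 53.7 − 0.89(23) − 0.0022(5800) + 3.51(2.8) = 53.7 − 20.47 − 12.76 + 9.828 = 30.298.
∂Q/∂I = −0.0022, so E_I = -0.0022·(5800/30.298) ≈ -0.421.
E_I < 0: inferior good.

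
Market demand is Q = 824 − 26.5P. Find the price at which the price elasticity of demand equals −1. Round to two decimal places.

15.55

For linear demand Q = a − bP, E = −bP/(a − bP). |E| = 1 ⇒ bP = a − bP ⇒ P = a/(2b).
P = 824/(2·26.5) ≈ 15.55.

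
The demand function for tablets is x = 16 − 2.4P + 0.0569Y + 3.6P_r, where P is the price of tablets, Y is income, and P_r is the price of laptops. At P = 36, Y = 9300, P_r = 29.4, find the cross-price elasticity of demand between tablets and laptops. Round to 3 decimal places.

0.187

First evaluate x: 16 − 2.4(36) + 0.0569(9300) + 3.6(29.4) = 16 − 86.4 + 529.17 + 105.84 = 564.61.
∂x/∂P_r = +3.6, so E_xy = 3.6·(29.4/564.61) ≈ 0.187.
E_xy > 0: the goods are substitutes.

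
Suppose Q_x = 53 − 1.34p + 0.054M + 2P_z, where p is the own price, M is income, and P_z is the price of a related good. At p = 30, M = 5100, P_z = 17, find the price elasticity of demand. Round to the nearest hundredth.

Evaluating quantity at (p, M, P_z) gives Q_x = 53 − 1.34(30) + 0.054(5100) + 2(17) = 53 − 40.2 + 275.4 + 34 = 322.2.
∂Q_x/∂p = −1.34, so E_p = (−1.34)·(30/322.2) ≈ -0.12.
|E_p| < 1: demand is inelastic.

-0.12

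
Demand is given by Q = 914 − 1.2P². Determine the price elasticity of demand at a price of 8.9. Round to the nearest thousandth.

At P = 8.9, Q = 818.948.
dQ/dP = −2·1.2·P = −21.36.
Point elasticity E = (dQ/dP)·(P/Q) = -21.36 × 8.9/818.948 ≈ -0.232.
|E| < 1, so demand is inelastic at this price.

-0.232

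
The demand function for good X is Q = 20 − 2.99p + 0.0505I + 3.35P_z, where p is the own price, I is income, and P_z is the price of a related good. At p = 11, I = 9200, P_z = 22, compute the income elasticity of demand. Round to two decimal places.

0.88

Evaluating quantity at (p, I, P_z) gives Q = 20 − 2.99(11) + 0.0505(9200) + 3.35(22) = 20 − 32.89 + 464.6 + 73.7 = 525.41.
∂Q/∂I = +0.0505, so E_I = 0.0505·(9200/525.41) ≈ 0.88.
E_I ∈ (0,1): normal good (necessity).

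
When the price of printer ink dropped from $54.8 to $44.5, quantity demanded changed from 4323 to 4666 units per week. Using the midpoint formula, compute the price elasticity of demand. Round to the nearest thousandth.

%ΔQ = (4666 − 4323)/[(4323 + 4666)/2] = 343/4494.5 ≈ 0.0763.
%ΔP = (44.5 − 54.8)/[(54.8 + 44.5)/2] = -10.3/49.65 ≈ -0.2075.
Arc elasticity E = %ΔQ/%ΔP ≈ 0.0763/-0.2075 ≈ -0.368.
|E| < 1: demand is inelastic over this range.

-0.368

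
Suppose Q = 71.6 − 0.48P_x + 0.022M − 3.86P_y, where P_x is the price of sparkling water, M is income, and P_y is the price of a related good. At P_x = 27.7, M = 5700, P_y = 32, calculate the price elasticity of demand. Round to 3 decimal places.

-0.221

Substituting, Q = 71.6 − 0.48(27.7) + 0.022(5700) − 3.86(32) = 71.6 − 13.296 + 125.4 − 123.52 = 60.184.
∂Q/∂P_x = −0.48, so E_p = (−0.48)·(27.7/60.184) ≈ -0.221.
|E_p| < 1: demand is inelastic.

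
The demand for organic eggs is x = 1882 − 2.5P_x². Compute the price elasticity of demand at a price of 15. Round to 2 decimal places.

At P_x = 15, x = 1319.5.
dx/dP_x = −2·2.5·P_x = −75.
Point elasticity E = (dx/dP_x)·(P_x/x) = -75 × 15/1319.5 ≈ -0.85.
|E| < 1, so demand is inelastic at this price.

-0.85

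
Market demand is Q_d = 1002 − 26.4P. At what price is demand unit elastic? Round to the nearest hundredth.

For linear demand Q_d = a − bP, E = −bP/(a − bP). |E| = 1 ⇒ bP = a − bP ⇒ P = a/(2b).
P = 1002/(2·26.4) ≈ 18.98.

18.98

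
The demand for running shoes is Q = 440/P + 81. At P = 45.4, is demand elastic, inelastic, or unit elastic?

inelastic

At P = 45.4, Q = 90.6916.
dQ/dP = −440/P² = −0.2135.
Point elasticity E = (dQ/dP)·(P/Q) = -0.2135 × 45.4/90.6916 ≈ -0.107.
|E| ≈ 0.107 < 1, so demand is inelastic.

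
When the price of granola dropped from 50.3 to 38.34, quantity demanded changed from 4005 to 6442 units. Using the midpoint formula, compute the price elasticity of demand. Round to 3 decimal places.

-1.729

%ΔQ = (6442 − 4005)/[(4005 + 6442)/2] = 2437/5223.5 ≈ 0.4665.
%ΔP = (38.34 − 50.3)/[(50.3 + 38.34)/2] = -11.96/44.32 ≈ -0.2699.
Arc elasticity E = %ΔQ/%ΔP ≈ 0.4665/-0.2699 ≈ -1.729.
|E| > 1: demand is elastic over this range.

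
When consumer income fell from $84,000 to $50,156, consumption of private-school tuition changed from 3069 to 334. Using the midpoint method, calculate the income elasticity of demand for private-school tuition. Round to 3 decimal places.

3.186

%ΔQ = (334 − 3069)/[(3069+334)/2] = -2735/1701.5 ≈ -1.6074.
%ΔI = (50,156 − 84,000)/[(84,000+50,156)/2] = -33844/67078 ≈ -0.5045.
E_I = %ΔQ/%ΔI ≈ 3.186.
E_I > 1: normal good (luxury).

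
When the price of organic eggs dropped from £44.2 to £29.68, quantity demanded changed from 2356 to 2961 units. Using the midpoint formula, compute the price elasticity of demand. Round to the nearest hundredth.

%Δq = (2961 − 2356)/[(2356 + 2961)/2] = 605/2658.5 ≈ 0.2276.
%ΔP = (29.68 − 44.2)/[(44.2 + 29.68)/2] = -14.52/36.94 ≈ -0.3931.
Arc elasticity E = %Δq/%ΔP ≈ 0.2276/-0.3931 ≈ -0.58.
|E| < 1: demand is inelastic over this range.

-0.58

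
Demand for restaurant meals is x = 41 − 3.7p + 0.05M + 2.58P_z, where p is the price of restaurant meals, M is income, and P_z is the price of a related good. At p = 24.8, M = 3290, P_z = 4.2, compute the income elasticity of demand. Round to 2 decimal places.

Evaluating quantity at (p, M, P_z) gives x = 41 − 3.7(24.8) + 0.05(3290) + 2.58(4.2) = 41 − 91.76 + 164.5 + 10.836 = 124.576.
∂x/∂M = +0.05, so E_I = 0.05·(3290/124.576) ≈ 1.32.
E_I > 1: normal good (luxury).

1.32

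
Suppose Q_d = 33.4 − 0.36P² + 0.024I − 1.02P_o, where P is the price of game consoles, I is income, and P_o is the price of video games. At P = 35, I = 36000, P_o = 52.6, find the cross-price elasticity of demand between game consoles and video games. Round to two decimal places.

-0.13

At the given point, Q_d = 33.4 − 0.36(35)² + 0.024(36000) − 1.02(52.6) = 33.4 − 441 + 864 − 53.652 = 402.748.
∂Q_d/∂P_o = −1.02, so E_xy = -1.02·(52.6/402.748) ≈ -0.13.
E_xy < 0: the goods are complements.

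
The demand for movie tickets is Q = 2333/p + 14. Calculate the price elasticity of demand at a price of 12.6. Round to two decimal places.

-0.93

At p = 12.6, Q = 199.1587.
dQ/dp = −2333/p² = −14.6951.
Point elasticity E = (dQ/dp)·(p/Q) = -14.6951 × 12.6/199.1587 ≈ -0.93.
|E| < 1, so demand is inelastic at this price.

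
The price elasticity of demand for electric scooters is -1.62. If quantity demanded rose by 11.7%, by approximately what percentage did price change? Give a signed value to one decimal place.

-7.2

%ΔQ ≈ E × %ΔP ⇒ %ΔP = %ΔQ / E = (11.7%)/(-1.62) ≈ -7.2%.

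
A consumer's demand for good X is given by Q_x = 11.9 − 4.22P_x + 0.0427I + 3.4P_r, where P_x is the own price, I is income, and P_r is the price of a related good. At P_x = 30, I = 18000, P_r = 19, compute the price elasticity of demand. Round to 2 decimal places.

First evaluate Q_x: 11.9 − 4.22(30) + 0.0427(18000) + 3.4(19) = 11.9 − 126.6 + 768.6 + 64.6 = 718.5.
∂Q_x/∂P_x = −4.22, so E_p = (−4.22)·(30/718.5) ≈ -0.18.
|E_p| < 1: demand is inelastic.

-0.18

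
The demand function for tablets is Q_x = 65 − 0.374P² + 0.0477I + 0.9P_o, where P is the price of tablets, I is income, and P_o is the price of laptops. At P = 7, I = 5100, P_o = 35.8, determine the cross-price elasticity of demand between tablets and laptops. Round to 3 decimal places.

At the given point, Q_x = 65 − 0.374(7)² + 0.0477(5100) + 0.9(35.8) = 65 − 18.326 + 243.27 + 32.22 = 322.164.
∂Q_x/∂P_o = +0.9, so E_xy = 0.9·(35.8/322.164) ≈ 0.100.
E_xy > 0: the goods are substitutes.

0.100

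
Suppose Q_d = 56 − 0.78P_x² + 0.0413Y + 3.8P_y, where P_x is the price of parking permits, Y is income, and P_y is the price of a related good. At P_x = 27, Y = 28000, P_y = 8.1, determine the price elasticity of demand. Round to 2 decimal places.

-1.69

Substituting, Q_d = 56 − 0.78(27)² + 0.0413(28000) + 3.8(8.1) = 56 − 568.62 + 1156.4 + 30.78 = 674.56.
∂Q_d/∂P_x = −2·0.78·P_x = -42.12, so E_p = -42.12·(27/674.56) ≈ -1.69.
|E_p| > 1: demand is elastic.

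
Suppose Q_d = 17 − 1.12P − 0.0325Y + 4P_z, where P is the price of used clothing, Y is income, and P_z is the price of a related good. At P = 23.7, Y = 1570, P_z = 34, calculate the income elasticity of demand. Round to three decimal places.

At the given point, Q_d = 17 − 1.12(23.7) − 0.0325(1570) + 4(34) = 17 − 26.544 − 51.025 + 136 = 75.431.
∂Q_d/∂Y = −0.0325, so E_I = -0.0325·(1570/75.431) ≈ -0.676.
E_I < 0: inferior good.

-0.676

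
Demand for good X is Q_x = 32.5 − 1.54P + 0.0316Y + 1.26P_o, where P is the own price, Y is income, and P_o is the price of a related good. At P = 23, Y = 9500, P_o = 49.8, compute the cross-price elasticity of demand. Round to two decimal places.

Substituting, Q_x = 32.5 − 1.54(23) + 0.0316(9500) + 1.26(49.8) = 32.5 − 35.42 + 300.2 + 62.748 = 360.028.
∂Q_x/∂P_o = +1.26, so E_xy = 1.26·(49.8/360.028) ≈ 0.17.
E_xy > 0: the goods are substitutes.

0.17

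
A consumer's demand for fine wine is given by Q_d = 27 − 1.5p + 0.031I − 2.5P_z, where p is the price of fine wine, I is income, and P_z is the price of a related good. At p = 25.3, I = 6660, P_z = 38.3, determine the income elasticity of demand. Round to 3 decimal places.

2.070

Q_d = 27 − 1.5(25.3) + 0.031(6660) − 2.5(38.3) = 27 − 37.95 + 206.46 − 95.75 = 99.76.
∂Q_d/∂I = +0.031, so E_I = 0.031·(6660/99.76) ≈ 2.070.
E_I > 1: normal good (luxury).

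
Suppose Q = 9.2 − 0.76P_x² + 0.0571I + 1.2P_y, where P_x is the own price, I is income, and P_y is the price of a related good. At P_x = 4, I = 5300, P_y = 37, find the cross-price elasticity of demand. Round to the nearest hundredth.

0.13

Q = 9.2 − 0.76(4)² + 0.0571(5300) + 1.2(37) = 9.2 − 12.16 + 302.63 + 44.4 = 344.07.
∂Q/∂P_y = +1.2, so E_xy = 1.2·(37/344.07) ≈ 0.13.
E_xy > 0: the goods are substitutes.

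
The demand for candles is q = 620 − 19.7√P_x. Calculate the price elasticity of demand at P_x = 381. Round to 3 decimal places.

At P_x = 381, q = 235.4713.
dq/dP_x = −19.7/(2√P_x) = −19.7/(2·19.5192).
Point elasticity E = (dq/dP_x)·(P_x/q) = -0.5046 × 381/235.4713 ≈ -0.817.
|E| < 1, so demand is inelastic at this price.

-0.817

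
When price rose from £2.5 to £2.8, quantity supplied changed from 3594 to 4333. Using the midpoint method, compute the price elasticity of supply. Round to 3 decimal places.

%Δq = (4333 − 3594)/[(3594 + 4333)/2] = 739/3963.5 ≈ 0.1865.
%ΔP = (2.8 − 2.5)/[(2.5 + 2.8)/2] = 0.3/2.65 ≈ 0.1132.
Arc elasticity E = %Δq/%ΔP ≈ 0.1865/0.1132 ≈ 1.647.
|E| > 1: supply is elastic over this range.

1.647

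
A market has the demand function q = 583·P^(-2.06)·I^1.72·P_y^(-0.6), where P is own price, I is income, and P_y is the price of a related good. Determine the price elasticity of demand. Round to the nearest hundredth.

-2.06

For a Cobb–Douglas (constant-elasticity) form q = A·P^α·…, the elasticity with respect to P equals the exponent α at every point.
Here the exponent on P is -2.06, so the price elasticity of demand is -2.06.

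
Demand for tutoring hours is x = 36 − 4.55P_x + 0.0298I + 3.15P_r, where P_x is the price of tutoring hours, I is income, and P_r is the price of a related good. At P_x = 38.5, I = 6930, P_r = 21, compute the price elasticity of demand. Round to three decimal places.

-1.312

At the given point, x = 36 − 4.55(38.5) + 0.0298(6930) + 3.15(21) = 36 − 175.175 + 206.514 + 66.15 = 133.489.
∂x/∂P_x = −4.55, so E_p = (−4.55)·(38.5/133.489) ≈ -1.312.
|E_p| > 1: demand is elastic.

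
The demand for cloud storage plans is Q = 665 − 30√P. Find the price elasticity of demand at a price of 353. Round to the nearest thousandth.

-2.781

At P = 353, Q = 101.3512.
dQ/dP = −30/(2√P) = −30/(2·18.7883).
Point elasticity E = (dQ/dP)·(P/Q) = -0.7984 × 353/101.3512 ≈ -2.781.
|E| > 1, so demand is elastic at this price.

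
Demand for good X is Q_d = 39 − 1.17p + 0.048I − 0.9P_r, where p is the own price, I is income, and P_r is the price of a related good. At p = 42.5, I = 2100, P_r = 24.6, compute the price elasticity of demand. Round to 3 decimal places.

Q_d = 39 − 1.17(42.5) + 0.048(2100) − 0.9(24.6) = 39 − 49.725 + 100.8 − 22.14 = 67.935.
∂Q_d/∂p = −1.17, so E_p = (−1.17)·(42.5/67.935) ≈ -0.732.
|E_p| < 1: demand is inelastic.

-0.732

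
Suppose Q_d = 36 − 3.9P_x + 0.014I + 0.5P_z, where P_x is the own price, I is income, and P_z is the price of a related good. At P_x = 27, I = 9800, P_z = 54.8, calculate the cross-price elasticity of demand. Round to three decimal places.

0.288

First evaluate Q_d: 36 − 3.9(27) + 0.014(9800) + 0.5(54.8) = 36 − 105.3 + 137.2 + 27.4 = 95.3.
∂Q_d/∂P_z = +0.5, so E_xy = 0.5·(54.8/95.3) ≈ 0.288.
E_xy > 0: the goods are substitutes.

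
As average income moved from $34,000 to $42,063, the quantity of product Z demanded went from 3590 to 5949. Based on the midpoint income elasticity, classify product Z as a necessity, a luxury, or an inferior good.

%ΔQ = (5949 − 3590)/[(3590+5949)/2] = 2359/4769.5 ≈ 0.4946.
%ΔM = (42,063 − 34,000)/[(34,000+42,063)/2] = 8063/38031.5 ≈ 0.2120.
E_I = %ΔQ/%ΔM ≈ 2.333.
E_I > 1: normal good (luxury).

luxury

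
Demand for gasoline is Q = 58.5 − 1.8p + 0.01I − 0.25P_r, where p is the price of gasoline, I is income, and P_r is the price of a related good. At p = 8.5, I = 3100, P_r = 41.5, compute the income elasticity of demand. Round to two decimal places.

First evaluate Q: 58.5 − 1.8(8.5) + 0.01(3100) − 0.25(41.5) = 58.5 − 15.3 + 31 − 10.375 = 63.825.
∂Q/∂I = +0.01, so E_I = 0.01·(3100/63.825) ≈ 0.49.
E_I ∈ (0,1): normal good (necessity).

0.49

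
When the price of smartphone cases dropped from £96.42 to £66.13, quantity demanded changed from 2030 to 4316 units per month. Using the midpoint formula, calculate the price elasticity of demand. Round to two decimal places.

%ΔQ = (4316 − 2030)/[(2030 + 4316)/2] = 2286/3173 ≈ 0.7205.
%Δp = (66.13 − 96.42)/[(96.42 + 66.13)/2] = -30.29/81.275 ≈ -0.3727.
Arc elasticity E = %ΔQ/%Δp ≈ 0.7205/-0.3727 ≈ -1.93.
|E| > 1: demand is elastic over this range.

-1.93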